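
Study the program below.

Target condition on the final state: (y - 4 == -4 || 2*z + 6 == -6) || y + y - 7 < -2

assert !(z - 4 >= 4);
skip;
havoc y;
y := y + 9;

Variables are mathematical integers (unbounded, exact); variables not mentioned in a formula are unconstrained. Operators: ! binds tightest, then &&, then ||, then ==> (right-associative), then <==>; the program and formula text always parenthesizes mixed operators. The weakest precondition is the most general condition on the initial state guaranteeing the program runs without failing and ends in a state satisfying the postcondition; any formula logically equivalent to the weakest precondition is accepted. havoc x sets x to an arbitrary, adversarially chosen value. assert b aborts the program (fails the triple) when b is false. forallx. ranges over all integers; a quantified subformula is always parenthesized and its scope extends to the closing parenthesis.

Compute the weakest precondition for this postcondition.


Working backward. After the program, the postcondition (y - 4 == -4 || 2*z + 6 == -6) || y + y - 7 < -2 must hold; in canonical form it is y == 0 || 2*z == -12 || 2*y < 5.
Before y := y + 9: y == -9 || 2*z == -12 || 2*y < -13
Before havoc y: forall y_1. (y_1 == -9 || 2*z == -12 || 2*y_1 < -13)
Before skip: forall y_1. (y_1 == -9 || 2*z == -12 || 2*y_1 < -13)
Before assert !(z - 4 >= 4): (!(z >= 8)) && (forall y_1. (y_1 == -9 || 2*z == -12 || 2*y_1 < -13))
Answer: WP = (!(z >= 8)) && (forall y_1. (y_1 == -9 || 2*z == -12 || 2*y_1 < -13))


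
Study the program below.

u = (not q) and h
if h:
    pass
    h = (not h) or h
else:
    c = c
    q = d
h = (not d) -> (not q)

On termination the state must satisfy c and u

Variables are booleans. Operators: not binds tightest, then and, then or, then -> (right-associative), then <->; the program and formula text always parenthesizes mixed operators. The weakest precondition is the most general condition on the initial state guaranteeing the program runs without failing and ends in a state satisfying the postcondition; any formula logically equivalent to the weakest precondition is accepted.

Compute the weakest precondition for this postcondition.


Working backward. After the program, c and u must hold.
Before h := (not d) -> (not q): c and u
Then branch requires c and u; else branch requires c and u.
Before the if: (h -> (c and u)) and ((not h) -> (c and u))
Before u := (not q) and h: (h -> (c and (not q) and h)) and ((not h) -> (c and (not q) and h))
Answer: WP = (h -> (c and (not q) and h)) and ((not h) -> (c and (not q) and h))


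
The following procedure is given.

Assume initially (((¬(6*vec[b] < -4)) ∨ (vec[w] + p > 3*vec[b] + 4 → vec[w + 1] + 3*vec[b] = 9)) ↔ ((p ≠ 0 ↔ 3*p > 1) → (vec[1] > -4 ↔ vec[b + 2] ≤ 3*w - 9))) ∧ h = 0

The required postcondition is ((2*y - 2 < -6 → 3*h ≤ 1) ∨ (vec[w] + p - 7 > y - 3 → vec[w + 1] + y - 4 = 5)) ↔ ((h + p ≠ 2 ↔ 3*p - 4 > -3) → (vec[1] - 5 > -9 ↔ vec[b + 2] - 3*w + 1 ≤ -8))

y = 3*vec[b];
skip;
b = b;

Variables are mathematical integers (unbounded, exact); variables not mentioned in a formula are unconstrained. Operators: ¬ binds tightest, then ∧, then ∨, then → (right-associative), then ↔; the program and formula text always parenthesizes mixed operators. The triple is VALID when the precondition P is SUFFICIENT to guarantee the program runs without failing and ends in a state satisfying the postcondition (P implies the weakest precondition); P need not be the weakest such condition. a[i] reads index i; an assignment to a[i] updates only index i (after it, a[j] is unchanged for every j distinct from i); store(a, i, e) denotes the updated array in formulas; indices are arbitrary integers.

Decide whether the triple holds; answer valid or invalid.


Working backward. After the program, the postcondition ((2*y - 2 < -6 → 3*h ≤ 1) ∨ (vec[w] + p - 7 > y - 3 → vec[w + 1] + y - 4 = 5)) ↔ ((h + p ≠ 2 ↔ 3*p - 4 > -3) → (vec[1] - 5 > -9 ↔ vec[b + 2] - 3*w + 1 ≤ -8)) must hold; in canonical form it is ((2*y < -4 → 3*h ≤ 1) ∨ (vec[w] + p > y + 4 → vec[w + 1] + y = 9)) ↔ ((h + p ≠ 2 ↔ 3*p > 1) → (vec[1] > -4 ↔ vec[b + 2] ≤ 3*w - 9)).
Before b := b: ((2*y < -4 → 3*h ≤ 1) ∨ (vec[w] + p > y + 4 → vec[w + 1] + y = 9)) ↔ ((h + p ≠ 2 ↔ 3*p > 1) → (vec[1] > -4 ↔ vec[b + 2] ≤ 3*w - 9))
Before skip: ((2*y < -4 → 3*h ≤ 1) ∨ (vec[w] + p > y + 4 → vec[w + 1] + y = 9)) ↔ ((h + p ≠ 2 ↔ 3*p > 1) → (vec[1] > -4 ↔ vec[b + 2] ≤ 3*w - 9))
Before y := 3*vec[b]: ((6*vec[b] < -4 → 3*h ≤ 1) ∨ (vec[w] + p > 3*vec[b] + 4 → vec[w + 1] + 3*vec[b] = 9)) ↔ ((h + p ≠ 2 ↔ 3*p > 1) → (vec[1] > -4 ↔ vec[b + 2] ≤ 3*w - 9))
The weakest precondition is ((6*vec[b] < -4 → 3*h ≤ 1) ∨ (vec[w] + p > 3*vec[b] + 4 → vec[w + 1] + 3*vec[b] = 9)) ↔ ((h + p ≠ 2 ↔ 3*p > 1) → (vec[1] > -4 ↔ vec[b + 2] ≤ 3*w - 9)).
Check whether (((¬(6*vec[b] < -4)) ∨ (vec[w] + p > 3*vec[b] + 4 → vec[w + 1] + 3*vec[b] = 9)) ↔ ((p ≠ 0 ↔ 3*p > 1) → (vec[1] > -4 ↔ vec[b + 2] ≤ 3*w - 9))) ∧ h = 0 implies it.
Countermodel: at the initial state b = 28409, h = 0, p = 1, vec = {[-27727] = -35381, [-27726] = -20344, [1] = 4818, [28409] = -11795, [28411] = 25042, elsewhere 4818}, w = -27727, the precondition holds but the weakest precondition fails.
Answer: invalid


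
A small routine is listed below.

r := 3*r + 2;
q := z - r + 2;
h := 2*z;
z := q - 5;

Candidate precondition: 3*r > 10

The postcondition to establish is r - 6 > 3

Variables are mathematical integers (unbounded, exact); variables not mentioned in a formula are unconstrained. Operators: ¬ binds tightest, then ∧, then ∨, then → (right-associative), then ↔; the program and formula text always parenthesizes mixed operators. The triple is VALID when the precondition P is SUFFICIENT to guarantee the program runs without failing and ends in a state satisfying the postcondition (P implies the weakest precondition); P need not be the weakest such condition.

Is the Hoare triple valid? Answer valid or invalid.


Working backward. After the program, the postcondition r - 6 > 3 must hold; in canonical form it is r > 9.
Before z := q - 5: r > 9
Before h := 2*z: r > 9
Before q := z - r + 2: r > 9
Before r := 3*r + 2: 3*r > 7
The weakest precondition is 3*r > 7.
Check whether 3*r > 10 implies it.
Every state satisfying the precondition satisfies the weakest precondition: the implication holds.
Answer: valid


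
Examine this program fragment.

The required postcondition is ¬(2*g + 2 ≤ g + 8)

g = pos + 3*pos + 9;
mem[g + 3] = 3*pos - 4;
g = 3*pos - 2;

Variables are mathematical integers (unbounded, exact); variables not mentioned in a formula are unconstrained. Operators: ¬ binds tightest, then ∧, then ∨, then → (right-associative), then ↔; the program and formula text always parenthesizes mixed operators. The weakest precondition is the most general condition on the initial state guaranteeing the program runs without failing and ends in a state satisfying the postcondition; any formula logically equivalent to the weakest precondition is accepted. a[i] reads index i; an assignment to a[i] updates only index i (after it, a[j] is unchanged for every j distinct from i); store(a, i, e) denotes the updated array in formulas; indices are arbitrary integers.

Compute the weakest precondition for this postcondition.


Working backward. After the program, the postcondition ¬(2*g + 2 ≤ g + 8) must hold; in canonical form it is ¬(g ≤ 6).
Before g := 3*pos - 2: ¬(3*pos ≤ 8)
Before mem[g + 3] := 3*pos - 4: ¬(3*pos ≤ 8)
Before g := pos + 3*pos + 9: ¬(3*pos ≤ 8)
Answer: WP = ¬(3*pos ≤ 8)


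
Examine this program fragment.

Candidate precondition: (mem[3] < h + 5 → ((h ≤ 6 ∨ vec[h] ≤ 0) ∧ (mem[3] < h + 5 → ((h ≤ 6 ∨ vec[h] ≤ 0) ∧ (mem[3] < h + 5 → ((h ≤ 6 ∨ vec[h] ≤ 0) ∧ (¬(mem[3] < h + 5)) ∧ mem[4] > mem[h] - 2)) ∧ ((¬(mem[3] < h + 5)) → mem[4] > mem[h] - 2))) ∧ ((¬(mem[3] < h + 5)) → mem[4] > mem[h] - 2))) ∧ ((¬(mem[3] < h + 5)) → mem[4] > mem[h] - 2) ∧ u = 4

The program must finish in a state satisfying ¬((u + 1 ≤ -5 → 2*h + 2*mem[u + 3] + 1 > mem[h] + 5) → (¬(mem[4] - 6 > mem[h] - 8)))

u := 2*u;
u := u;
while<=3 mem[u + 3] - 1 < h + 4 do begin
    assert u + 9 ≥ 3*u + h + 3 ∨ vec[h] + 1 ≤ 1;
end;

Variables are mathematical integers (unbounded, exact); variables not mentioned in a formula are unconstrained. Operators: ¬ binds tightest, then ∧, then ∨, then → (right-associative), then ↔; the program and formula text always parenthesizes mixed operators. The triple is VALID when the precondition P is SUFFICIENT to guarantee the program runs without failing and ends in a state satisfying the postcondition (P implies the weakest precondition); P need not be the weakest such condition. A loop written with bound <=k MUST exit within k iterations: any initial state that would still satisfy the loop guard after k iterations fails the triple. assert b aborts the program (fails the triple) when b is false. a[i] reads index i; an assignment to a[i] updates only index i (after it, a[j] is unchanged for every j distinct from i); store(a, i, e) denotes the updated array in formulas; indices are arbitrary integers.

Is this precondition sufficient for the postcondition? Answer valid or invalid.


Working backward. After the program, the postcondition ¬((u + 1 ≤ -5 → 2*h + 2*mem[u + 3] + 1 > mem[h] + 5) → (¬(mem[4] - 6 > mem[h] - 8))) must hold; in canonical form it is ¬((u ≤ -6 → 2*mem[u + 3] + 2*h > mem[h] + 4) → (¬(mem[4] > mem[h] - 2))).
Before the loop (bound <=3), unroll the exhaustion recursion (WP_0 = exit-now case; WP_j = one more guarded iteration, up to j = 3):
  WP_0: (¬(mem[u + 3] < h + 5)) ∧ (¬((u ≤ -6 → 2*mem[u + 3] + 2*h > mem[h] + 4) → (¬(mem[4] > mem[h] - 2))))
  WP_1: (mem[u + 3] < h + 5 → ((h + 2*u ≤ 6 ∨ vec[h] ≤ 0) ∧ (¬(mem[u + 3] < h + 5)) ∧ (¬((u ≤ -6 → 2*mem[u + 3] + 2*h > mem[h] + 4) → (¬(mem[4] > mem[h] - 2)))))) ∧ ((¬(mem[u + 3] < h + 5)) → (¬((u ≤ -6 → 2*mem[u + 3] + 2*h > mem[h] + 4) → (¬(mem[4] > mem[h] - 2)))))
  WP_2: (mem[u + 3] < h + 5 → ((h + 2*u ≤ 6 ∨ vec[h] ≤ 0) ∧ (mem[u + 3] < h + 5 → ((h + 2*u ≤ 6 ∨ vec[h] ≤ 0) ∧ (¬(mem[u + 3] < h + 5)) ∧ (¬((u ≤ -6 → 2*mem[u + 3] + 2*h > mem[h] + 4) → (¬(mem[4] > mem[h] - 2)))))) ∧ ((¬(mem[u + 3] < h + 5)) → (¬((u ≤ -6 → 2*mem[u + 3] + 2*h > mem[h] + 4) → (¬(mem[4] > mem[h] - 2))))))) ∧ ((¬(mem[u + 3] < h + 5)) → (¬((u ≤ -6 → 2*mem[u + 3] + 2*h > mem[h] + 4) → (¬(mem[4] > mem[h] - 2)))))
  WP_3: (mem[u + 3] < h + 5 → ((h + 2*u ≤ 6 ∨ vec[h] ≤ 0) ∧ (mem[u + 3] < h + 5 → ((h + 2*u ≤ 6 ∨ vec[h] ≤ 0) ∧ (mem[u + 3] < h + 5 → ((h + 2*u ≤ 6 ∨ vec[h] ≤ 0) ∧ (¬(mem[u + 3] < h + 5)) ∧ (¬((u ≤ -6 → 2*mem[u + 3] + 2*h > mem[h] + 4) → (¬(mem[4] > mem[h] - 2)))))) ∧ ((¬(mem[u + 3] < h + 5)) → (¬((u ≤ -6 → 2*mem[u + 3] + 2*h > mem[h] + 4) → (¬(mem[4] > mem[h] - 2))))))) ∧ ((¬(mem[u + 3] < h + 5)) → (¬((u ≤ -6 → 2*mem[u + 3] + 2*h > mem[h] + 4) → (¬(mem[4] > mem[h] - 2))))))) ∧ ((¬(mem[u + 3] < h + 5)) → (¬((u ≤ -6 → 2*mem[u + 3] + 2*h > mem[h] + 4) → (¬(mem[4] > mem[h] - 2)))))
So before the loop: (mem[u + 3] < h + 5 → ((h + 2*u ≤ 6 ∨ vec[h] ≤ 0) ∧ (mem[u + 3] < h + 5 → ((h + 2*u ≤ 6 ∨ vec[h] ≤ 0) ∧ (mem[u + 3] < h + 5 → ((h + 2*u ≤ 6 ∨ vec[h] ≤ 0) ∧ (¬(mem[u + 3] < h + 5)) ∧ (¬((u ≤ -6 → 2*mem[u + 3] + 2*h > mem[h] + 4) → (¬(mem[4] > mem[h] - 2)))))) ∧ ((¬(mem[u + 3] < h + 5)) → (¬((u ≤ -6 → 2*mem[u + 3] + 2*h > mem[h] + 4) → (¬(mem[4] > mem[h] - 2))))))) ∧ ((¬(mem[u + 3] < h + 5)) → (¬((u ≤ -6 → 2*mem[u + 3] + 2*h > mem[h] + 4) → (¬(mem[4] > mem[h] - 2))))))) ∧ ((¬(mem[u + 3] < h + 5)) → (¬((u ≤ -6 → 2*mem[u + 3] + 2*h > mem[h] + 4) → (¬(mem[4] > mem[h] - 2)))))
Before u := u: (mem[u + 3] < h + 5 → ((h + 2*u ≤ 6 ∨ vec[h] ≤ 0) ∧ (mem[u + 3] < h + 5 → ((h + 2*u ≤ 6 ∨ vec[h] ≤ 0) ∧ (mem[u + 3] < h + 5 → ((h + 2*u ≤ 6 ∨ vec[h] ≤ 0) ∧ (¬(mem[u + 3] < h + 5)) ∧ (¬((u ≤ -6 → 2*mem[u + 3] + 2*h > mem[h] + 4) → (¬(mem[4] > mem[h] - 2)))))) ∧ ((¬(mem[u + 3] < h + 5)) → (¬((u ≤ -6 → 2*mem[u + 3] + 2*h > mem[h] + 4) → (¬(mem[4] > mem[h] - 2))))))) ∧ ((¬(mem[u + 3] < h + 5)) → (¬((u ≤ -6 → 2*mem[u + 3] + 2*h > mem[h] + 4) → (¬(mem[4] > mem[h] - 2))))))) ∧ ((¬(mem[u + 3] < h + 5)) → (¬((u ≤ -6 → 2*mem[u + 3] + 2*h > mem[h] + 4) → (¬(mem[4] > mem[h] - 2)))))
Before u := 2*u: (mem[2*u + 3] < h + 5 → ((h + 4*u ≤ 6 ∨ vec[h] ≤ 0) ∧ (mem[2*u + 3] < h + 5 → ((h + 4*u ≤ 6 ∨ vec[h] ≤ 0) ∧ (mem[2*u + 3] < h + 5 → ((h + 4*u ≤ 6 ∨ vec[h] ≤ 0) ∧ (¬(mem[2*u + 3] < h + 5)) ∧ (¬((2*u ≤ -6 → 2*mem[2*u + 3] + 2*h > mem[h] + 4) → (¬(mem[4] > mem[h] - 2)))))) ∧ ((¬(mem[2*u + 3] < h + 5)) → (¬((2*u ≤ -6 → 2*mem[2*u + 3] + 2*h > mem[h] + 4) → (¬(mem[4] > mem[h] - 2))))))) ∧ ((¬(mem[2*u + 3] < h + 5)) → (¬((2*u ≤ -6 → 2*mem[2*u + 3] + 2*h > mem[h] + 4) → (¬(mem[4] > mem[h] - 2))))))) ∧ ((¬(mem[2*u + 3] < h + 5)) → (¬((2*u ≤ -6 → 2*mem[2*u + 3] + 2*h > mem[h] + 4) → (¬(mem[4] > mem[h] - 2)))))
The weakest precondition is (mem[2*u + 3] < h + 5 → ((h + 4*u ≤ 6 ∨ vec[h] ≤ 0) ∧ (mem[2*u + 3] < h + 5 → ((h + 4*u ≤ 6 ∨ vec[h] ≤ 0) ∧ (mem[2*u + 3] < h + 5 → ((h + 4*u ≤ 6 ∨ vec[h] ≤ 0) ∧ (¬(mem[2*u + 3] < h + 5)) ∧ (¬((2*u ≤ -6 → 2*mem[2*u + 3] + 2*h > mem[h] + 4) → (¬(mem[4] > mem[h] - 2)))))) ∧ ((¬(mem[2*u + 3] < h + 5)) → (¬((2*u ≤ -6 → 2*mem[2*u + 3] + 2*h > mem[h] + 4) → (¬(mem[4] > mem[h] - 2))))))) ∧ ((¬(mem[2*u + 3] < h + 5)) → (¬((2*u ≤ -6 → 2*mem[2*u + 3] + 2*h > mem[h] + 4) → (¬(mem[4] > mem[h] - 2))))))) ∧ ((¬(mem[2*u + 3] < h + 5)) → (¬((2*u ≤ -6 → 2*mem[2*u + 3] + 2*h > mem[h] + 4) → (¬(mem[4] > mem[h] - 2))))).
Check whether (mem[3] < h + 5 → ((h ≤ 6 ∨ vec[h] ≤ 0) ∧ (mem[3] < h + 5 → ((h ≤ 6 ∨ vec[h] ≤ 0) ∧ (mem[3] < h + 5 → ((h ≤ 6 ∨ vec[h] ≤ 0) ∧ (¬(mem[3] < h + 5)) ∧ mem[4] > mem[h] - 2)) ∧ ((¬(mem[3] < h + 5)) → mem[4] > mem[h] - 2))) ∧ ((¬(mem[3] < h + 5)) → mem[4] > mem[h] - 2))) ∧ ((¬(mem[3] < h + 5)) → mem[4] > mem[h] - 2) ∧ u = 4 implies it.
Countermodel: at the initial state h = 0, mem = {[0] = -17422, [3] = 5, [4] = 15215, [11] = -7040, elsewhere -17422}, u = 4, vec = {[0] = 0, [3] = 0, [4] = 0, [11] = 0, elsewhere 0}, the precondition holds but the weakest precondition fails.
Answer: invalid


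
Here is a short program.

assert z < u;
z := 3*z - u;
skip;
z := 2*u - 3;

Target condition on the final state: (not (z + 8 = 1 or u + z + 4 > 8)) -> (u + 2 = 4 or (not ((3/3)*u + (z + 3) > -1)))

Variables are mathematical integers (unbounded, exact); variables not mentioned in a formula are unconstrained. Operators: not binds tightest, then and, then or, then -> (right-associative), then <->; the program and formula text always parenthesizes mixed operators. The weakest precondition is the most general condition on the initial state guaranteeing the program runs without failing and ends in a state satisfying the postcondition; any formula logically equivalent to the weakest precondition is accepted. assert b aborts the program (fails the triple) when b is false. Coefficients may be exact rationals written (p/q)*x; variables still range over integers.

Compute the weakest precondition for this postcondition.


Working backward. After the program, the postcondition (not (z + 8 = 1 or u + z + 4 > 8)) -> (u + 2 = 4 or (not ((3/3)*u + (z + 3) > -1))) must hold; in canonical form it is (not (z = -7 or u + z > 4)) -> (u = 2 or (not (u + z > -4))).
Before z := 2*u - 3: (not (2*u = -4 or 3*u > 7)) -> (u = 2 or (not (3*u > -1)))
Before skip: (not (2*u = -4 or 3*u > 7)) -> (u = 2 or (not (3*u > -1)))
Before z := 3*z - u: (not (2*u = -4 or 3*u > 7)) -> (u = 2 or (not (3*u > -1)))
Before assert z < u: z < u and ((not (2*u = -4 or 3*u > 7)) -> (u = 2 or (not (3*u > -1))))
Answer: WP = z < u and ((not (2*u = -4 or 3*u > 7)) -> (u = 2 or (not (3*u > -1))))


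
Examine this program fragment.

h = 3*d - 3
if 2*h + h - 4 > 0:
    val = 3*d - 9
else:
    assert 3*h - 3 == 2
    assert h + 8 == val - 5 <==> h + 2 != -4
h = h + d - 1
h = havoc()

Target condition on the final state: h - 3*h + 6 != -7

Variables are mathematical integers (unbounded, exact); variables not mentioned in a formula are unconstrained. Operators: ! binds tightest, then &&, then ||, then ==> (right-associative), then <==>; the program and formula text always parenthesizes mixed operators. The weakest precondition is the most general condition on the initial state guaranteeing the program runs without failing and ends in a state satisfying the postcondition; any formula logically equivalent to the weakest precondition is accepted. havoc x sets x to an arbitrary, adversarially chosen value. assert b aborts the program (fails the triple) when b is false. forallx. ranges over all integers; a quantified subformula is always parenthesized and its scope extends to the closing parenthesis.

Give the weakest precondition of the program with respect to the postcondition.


Working backward. After the program, the postcondition h - 3*h + 6 != -7 must hold; in canonical form it is 2*h != 13.
Before havoc h: forall h_1. 2*h_1 != 13
Before h := h + d - 1: forall h_1. 2*h_1 != 13
Then branch requires forall h_1. 2*h_1 != 13; else branch requires 3*h == 5 && (h == val - 13 <==> h != -6) && (forall h_1. 2*h_1 != 13).
Before the if: (3*h > 4 ==> (forall h_1. 2*h_1 != 13)) && ((!(3*h > 4)) ==> (3*h == 5 && (h == val - 13 <==> h != -6) && (forall h_1. 2*h_1 != 13)))
Before h := 3*d - 3: (9*d > 13 ==> (forall h_1. 2*h_1 != 13)) && ((!(9*d > 13)) ==> (9*d == 14 && (3*d == val - 10 <==> 3*d != -3) && (forall h_1. 2*h_1 != 13)))
Answer: WP = (9*d > 13 ==> (forall h_1. 2*h_1 != 13)) && ((!(9*d > 13)) ==> (9*d == 14 && (3*d == val - 10 <==> 3*d != -3) && (forall h_1. 2*h_1 != 13)))


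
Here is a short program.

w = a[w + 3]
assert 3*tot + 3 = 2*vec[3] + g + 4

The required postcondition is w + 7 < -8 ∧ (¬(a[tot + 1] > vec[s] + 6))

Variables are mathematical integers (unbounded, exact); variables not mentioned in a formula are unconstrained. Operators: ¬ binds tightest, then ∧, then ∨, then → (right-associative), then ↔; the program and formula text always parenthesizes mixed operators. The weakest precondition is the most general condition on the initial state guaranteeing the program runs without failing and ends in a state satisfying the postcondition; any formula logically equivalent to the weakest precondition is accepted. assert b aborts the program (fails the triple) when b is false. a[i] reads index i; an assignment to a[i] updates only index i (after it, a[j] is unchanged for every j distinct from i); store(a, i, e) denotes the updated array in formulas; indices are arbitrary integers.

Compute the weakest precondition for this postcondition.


Working backward. After the program, the postcondition w + 7 < -8 ∧ (¬(a[tot + 1] > vec[s] + 6)) must hold; in canonical form it is w < -15 ∧ (¬(a[tot + 1] > vec[s] + 6)).
Before assert 3*tot + 3 = 2*vec[3] + g + 4: 3*tot = 2*vec[3] + g + 1 ∧ w < -15 ∧ (¬(a[tot + 1] > vec[s] + 6))
Before w := a[w + 3]: 3*tot = 2*vec[3] + g + 1 ∧ a[w + 3] < -15 ∧ (¬(a[tot + 1] > vec[s] + 6))
Answer: WP = 3*tot = 2*vec[3] + g + 1 ∧ a[w + 3] < -15 ∧ (¬(a[tot + 1] > vec[s] + 6))


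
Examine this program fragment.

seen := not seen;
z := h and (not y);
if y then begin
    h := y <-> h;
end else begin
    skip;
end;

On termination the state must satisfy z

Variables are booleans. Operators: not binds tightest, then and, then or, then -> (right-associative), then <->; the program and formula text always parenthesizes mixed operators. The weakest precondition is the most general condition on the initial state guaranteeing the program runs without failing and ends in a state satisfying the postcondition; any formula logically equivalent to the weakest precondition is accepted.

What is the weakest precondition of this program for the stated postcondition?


Working backward. After the program, z must hold.
Then branch requires z; else branch requires z.
Before the if: (y -> z) and ((not y) -> z)
Before z := h and (not y): (y -> (h and (not y))) and ((not y) -> (h and (not y)))
Before seen := not seen: (y -> (h and (not y))) and ((not y) -> (h and (not y)))
Answer: WP = (y -> (h and (not y))) and ((not y) -> (h and (not y)))


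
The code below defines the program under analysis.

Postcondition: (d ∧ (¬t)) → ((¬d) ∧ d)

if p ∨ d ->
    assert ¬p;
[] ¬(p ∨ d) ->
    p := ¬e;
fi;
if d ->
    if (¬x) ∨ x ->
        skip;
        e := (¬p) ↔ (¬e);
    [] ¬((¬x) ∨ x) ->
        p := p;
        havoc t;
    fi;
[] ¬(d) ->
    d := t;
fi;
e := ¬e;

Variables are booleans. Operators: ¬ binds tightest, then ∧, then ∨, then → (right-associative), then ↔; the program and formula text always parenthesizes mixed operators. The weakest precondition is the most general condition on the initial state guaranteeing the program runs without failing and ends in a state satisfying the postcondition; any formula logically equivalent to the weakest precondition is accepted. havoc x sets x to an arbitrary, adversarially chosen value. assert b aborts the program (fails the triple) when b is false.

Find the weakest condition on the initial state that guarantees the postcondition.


Working backward. After the program, the postcondition (d ∧ (¬t)) → ((¬d) ∧ d) must hold; in canonical form it is ¬(d ∧ (¬t)).
Before e := ¬e: ¬(d ∧ (¬t))
Then branch requires ¬(d ∧ (¬t)); else branch requires true.
Before the if: d → (¬(d ∧ (¬t)))
Then branch requires (¬p) ∧ (d → (¬(d ∧ (¬t)))); else branch requires d → (¬(d ∧ (¬t))).
Before the if: ((p ∨ d) → ((¬p) ∧ (d → (¬(d ∧ (¬t)))))) ∧ ((¬(p ∨ d)) → (d → (¬(d ∧ (¬t)))))
Answer: WP = ((p ∨ d) → ((¬p) ∧ (d → (¬(d ∧ (¬t)))))) ∧ ((¬(p ∨ d)) → (d → (¬(d ∧ (¬t)))))


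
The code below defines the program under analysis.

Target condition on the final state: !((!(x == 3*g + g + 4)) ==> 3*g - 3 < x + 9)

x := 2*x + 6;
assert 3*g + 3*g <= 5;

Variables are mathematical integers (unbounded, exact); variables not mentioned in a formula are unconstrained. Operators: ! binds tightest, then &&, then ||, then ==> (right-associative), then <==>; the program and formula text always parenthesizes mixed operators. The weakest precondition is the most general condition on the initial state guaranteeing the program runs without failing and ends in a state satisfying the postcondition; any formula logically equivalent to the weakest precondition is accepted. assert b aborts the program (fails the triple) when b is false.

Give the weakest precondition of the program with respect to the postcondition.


Working backward. After the program, the postcondition !((!(x == 3*g + g + 4)) ==> 3*g - 3 < x + 9) must hold; in canonical form it is !((!(x == 4*g + 4)) ==> 3*g < x + 12).
Before assert 3*g + 3*g <= 5: 6*g <= 5 && (!((!(x == 4*g + 4)) ==> 3*g < x + 12))
Before x := 2*x + 6: 6*g <= 5 && (!((!(2*x == 4*g - 2)) ==> 3*g < 2*x + 18))
Answer: WP = 6*g <= 5 && (!((!(2*x == 4*g - 2)) ==> 3*g < 2*x + 18))


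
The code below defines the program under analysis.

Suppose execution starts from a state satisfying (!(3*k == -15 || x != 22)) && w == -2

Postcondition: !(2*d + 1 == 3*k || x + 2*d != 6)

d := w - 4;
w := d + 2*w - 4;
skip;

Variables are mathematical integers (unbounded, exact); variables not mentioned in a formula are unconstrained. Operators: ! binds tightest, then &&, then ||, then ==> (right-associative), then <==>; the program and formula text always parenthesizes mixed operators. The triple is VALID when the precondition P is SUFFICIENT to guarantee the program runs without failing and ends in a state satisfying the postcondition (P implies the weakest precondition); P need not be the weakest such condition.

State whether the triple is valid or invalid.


Working backward. After the program, the postcondition !(2*d + 1 == 3*k || x + 2*d != 6) must hold; in canonical form it is !(2*d == 3*k - 1 || 2*d + x != 6).
Before skip: !(2*d == 3*k - 1 || 2*d + x != 6)
Before w := d + 2*w - 4: !(2*d == 3*k - 1 || 2*d + x != 6)
Before d := w - 4: !(2*w == 3*k + 7 || 2*w + x != 14)
The weakest precondition is !(2*w == 3*k + 7 || 2*w + x != 14).
Check whether (!(3*k == -15 || x != 22)) && w == -2 implies it.
Countermodel: at the initial state k = -4, w = -2, x = 22, the precondition holds but the weakest precondition fails.
Answer: invalid


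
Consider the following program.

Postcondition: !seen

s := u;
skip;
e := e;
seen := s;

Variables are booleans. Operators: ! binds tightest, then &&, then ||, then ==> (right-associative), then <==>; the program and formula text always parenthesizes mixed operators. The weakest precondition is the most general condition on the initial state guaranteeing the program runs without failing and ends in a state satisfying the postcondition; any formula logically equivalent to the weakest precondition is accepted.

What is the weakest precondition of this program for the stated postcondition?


Working backward. After the program, !seen must hold.
Before seen := s: !s
Before e := e: !s
Before skip: !s
Before s := u: !u
Answer: WP = !u


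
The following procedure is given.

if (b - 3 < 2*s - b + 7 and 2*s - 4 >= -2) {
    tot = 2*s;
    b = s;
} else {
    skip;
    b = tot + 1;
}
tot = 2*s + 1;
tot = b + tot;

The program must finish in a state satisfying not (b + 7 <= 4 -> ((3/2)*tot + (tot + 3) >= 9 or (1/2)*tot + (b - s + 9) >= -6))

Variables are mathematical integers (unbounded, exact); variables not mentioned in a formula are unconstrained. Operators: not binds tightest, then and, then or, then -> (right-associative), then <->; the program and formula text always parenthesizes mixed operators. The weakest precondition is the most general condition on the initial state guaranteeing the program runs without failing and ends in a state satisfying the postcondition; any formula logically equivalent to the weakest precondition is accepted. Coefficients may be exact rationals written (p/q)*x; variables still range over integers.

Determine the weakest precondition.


Working backward. After the program, the postcondition not (b + 7 <= 4 -> ((3/2)*tot + (tot + 3) >= 9 or (1/2)*tot + (b - s + 9) >= -6)) must hold; in canonical form it is not (b <= -3 -> ((5/2)*tot >= 6 or b + (1/2)*tot >= s - 15)).
Before tot := b + tot: not (b <= -3 -> ((5/2)*b + (5/2)*tot >= 6 or (3/2)*b + (1/2)*tot >= s - 15))
Before tot := 2*s + 1: not (b <= -3 -> ((5/2)*b + 5*s >= 7/2 or (3/2)*b >= -31/2))
Then branch requires not (s <= -3 -> ((15/2)*s >= 7/2 or (3/2)*s >= -31/2)); else branch requires not (tot <= -4 -> (5*s + (5/2)*tot >= 1 or (3/2)*tot >= -17)).
Before the if: ((2*b < 2*s + 10 and 2*s >= 2) -> (not (s <= -3 -> ((15/2)*s >= 7/2 or (3/2)*s >= -31/2)))) and ((not (2*b < 2*s + 10 and 2*s >= 2)) -> (not (tot <= -4 -> (5*s + (5/2)*tot >= 1 or (3/2)*tot >= -17))))
Answer: WP = ((2*b < 2*s + 10 and 2*s >= 2) -> (not (s <= -3 -> ((15/2)*s >= 7/2 or (3/2)*s >= -31/2)))) and ((not (2*b < 2*s + 10 and 2*s >= 2)) -> (not (tot <= -4 -> (5*s + (5/2)*tot >= 1 or (3/2)*tot >= -17))))


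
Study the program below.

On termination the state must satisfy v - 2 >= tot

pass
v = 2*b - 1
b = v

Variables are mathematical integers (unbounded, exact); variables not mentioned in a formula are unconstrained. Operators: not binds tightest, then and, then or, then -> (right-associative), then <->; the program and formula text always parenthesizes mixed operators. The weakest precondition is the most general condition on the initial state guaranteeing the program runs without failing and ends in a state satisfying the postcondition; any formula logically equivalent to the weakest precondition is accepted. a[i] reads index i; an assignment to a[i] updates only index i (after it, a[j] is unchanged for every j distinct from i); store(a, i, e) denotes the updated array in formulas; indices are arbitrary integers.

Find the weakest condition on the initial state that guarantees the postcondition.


Working backward. After the program, the postcondition v - 2 >= tot must hold; in canonical form it is v >= tot + 2.
Before b := v: v >= tot + 2
Before v := 2*b - 1: 2*b >= tot + 3
Before skip: 2*b >= tot + 3
Answer: WP = 2*b >= tot + 3


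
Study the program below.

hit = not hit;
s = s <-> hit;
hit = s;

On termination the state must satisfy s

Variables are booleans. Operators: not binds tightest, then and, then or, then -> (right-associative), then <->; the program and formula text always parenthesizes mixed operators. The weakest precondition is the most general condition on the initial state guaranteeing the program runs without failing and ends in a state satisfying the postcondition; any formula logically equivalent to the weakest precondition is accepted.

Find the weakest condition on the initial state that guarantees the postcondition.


Working backward. After the program, s must hold.
Before hit := s: s
Before s := s <-> hit: s <-> hit
Before hit := not hit: s <-> (not hit)
Answer: WP = s <-> (not hit)


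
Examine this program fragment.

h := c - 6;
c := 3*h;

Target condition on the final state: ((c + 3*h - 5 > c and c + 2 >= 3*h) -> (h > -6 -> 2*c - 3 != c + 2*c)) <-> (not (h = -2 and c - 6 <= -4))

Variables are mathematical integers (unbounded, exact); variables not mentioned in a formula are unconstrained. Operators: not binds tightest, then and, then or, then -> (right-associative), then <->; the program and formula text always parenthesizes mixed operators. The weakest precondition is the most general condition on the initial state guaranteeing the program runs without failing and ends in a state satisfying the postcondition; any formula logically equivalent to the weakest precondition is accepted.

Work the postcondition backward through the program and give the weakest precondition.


Working backward. After the program, the postcondition ((c + 3*h - 5 > c and c + 2 >= 3*h) -> (h > -6 -> 2*c - 3 != c + 2*c)) <-> (not (h = -2 and c - 6 <= -4)) must hold; in canonical form it is ((3*h > 5 and c >= 3*h - 2) -> (h > -6 -> c != -3)) <-> (not (h = -2 and c <= 2)).
Before c := 3*h: (3*h > 5 -> (h > -6 -> 3*h != -3)) <-> (not (h = -2 and 3*h <= 2))
Before h := c - 6: (3*c > 23 -> (c > 0 -> 3*c != 15)) <-> (not (c = 4 and 3*c <= 20))
Answer: WP = (3*c > 23 -> (c > 0 -> 3*c != 15)) <-> (not (c = 4 and 3*c <= 20))


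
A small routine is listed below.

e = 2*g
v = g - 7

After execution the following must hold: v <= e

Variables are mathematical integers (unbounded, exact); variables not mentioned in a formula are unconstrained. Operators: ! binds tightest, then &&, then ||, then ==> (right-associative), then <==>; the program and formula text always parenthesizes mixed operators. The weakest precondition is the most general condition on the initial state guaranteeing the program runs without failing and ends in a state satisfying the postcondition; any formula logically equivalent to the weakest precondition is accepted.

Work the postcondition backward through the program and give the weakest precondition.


Working backward. After the program, v <= e must hold.
Before v := g - 7: g <= e + 7
Before e := 2*g: g >= -7
Answer: WP = g >= -7


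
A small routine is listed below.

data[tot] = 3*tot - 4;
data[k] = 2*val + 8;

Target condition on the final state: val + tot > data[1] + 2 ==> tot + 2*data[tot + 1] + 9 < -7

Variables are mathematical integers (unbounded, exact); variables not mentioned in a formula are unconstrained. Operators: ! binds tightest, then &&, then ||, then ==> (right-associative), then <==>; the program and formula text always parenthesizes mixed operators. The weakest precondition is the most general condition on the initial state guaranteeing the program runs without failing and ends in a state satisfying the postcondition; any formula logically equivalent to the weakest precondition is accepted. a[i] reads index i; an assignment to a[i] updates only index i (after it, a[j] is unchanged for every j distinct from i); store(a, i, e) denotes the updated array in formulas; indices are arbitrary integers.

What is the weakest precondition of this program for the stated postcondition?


Working backward. After the program, the postcondition val + tot > data[1] + 2 ==> tot + 2*data[tot + 1] + 9 < -7 must hold; in canonical form it is tot + val > data[1] + 2 ==> 2*data[tot + 1] + tot < -16.
Before data[k] := 2*val + 8: tot + val > store(data, k, 2*val + 8)[1] + 2 ==> 2*store(data, k, 2*val + 8)[tot + 1] + tot < -16
Before data[tot] := 3*tot - 4: tot + val > store(store(data, tot, 3*tot - 4), k, 2*val + 8)[1] + 2 ==> 2*store(store(data, tot, 3*tot - 4), k, 2*val + 8)[tot + 1] + tot < -16
Answer: WP = tot + val > store(store(data, tot, 3*tot - 4), k, 2*val + 8)[1] + 2 ==> 2*store(store(data, tot, 3*tot - 4), k, 2*val + 8)[tot + 1] + tot < -16


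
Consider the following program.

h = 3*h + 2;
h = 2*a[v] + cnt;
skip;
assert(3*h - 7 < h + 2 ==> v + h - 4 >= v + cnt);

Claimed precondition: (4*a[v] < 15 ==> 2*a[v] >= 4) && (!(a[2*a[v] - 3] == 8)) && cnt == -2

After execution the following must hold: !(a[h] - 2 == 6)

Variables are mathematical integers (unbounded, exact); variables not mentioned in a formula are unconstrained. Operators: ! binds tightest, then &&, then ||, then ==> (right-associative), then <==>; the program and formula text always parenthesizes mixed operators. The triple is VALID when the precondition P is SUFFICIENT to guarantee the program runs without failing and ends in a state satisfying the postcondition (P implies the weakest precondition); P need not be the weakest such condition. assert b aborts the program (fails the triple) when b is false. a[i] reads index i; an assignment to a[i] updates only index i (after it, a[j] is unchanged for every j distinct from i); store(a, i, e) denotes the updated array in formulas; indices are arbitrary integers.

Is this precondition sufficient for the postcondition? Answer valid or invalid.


Working backward. After the program, the postcondition !(a[h] - 2 == 6) must hold; in canonical form it is !(a[h] == 8).
Before assert 3*h - 7 < h + 2 ==> v + h - 4 >= v + cnt: (2*h < 9 ==> h >= cnt + 4) && (!(a[h] == 8))
Before skip: (2*h < 9 ==> h >= cnt + 4) && (!(a[h] == 8))
Before h := 2*a[v] + cnt: (4*a[v] + 2*cnt < 9 ==> 2*a[v] >= 4) && (!(a[2*a[v] + cnt] == 8))
Before h := 3*h + 2: (4*a[v] + 2*cnt < 9 ==> 2*a[v] >= 4) && (!(a[2*a[v] + cnt] == 8))
The weakest precondition is (4*a[v] + 2*cnt < 9 ==> 2*a[v] >= 4) && (!(a[2*a[v] + cnt] == 8)).
Check whether (4*a[v] < 15 ==> 2*a[v] >= 4) && (!(a[2*a[v] - 3] == 8)) && cnt == -2 implies it.
Countermodel: at the initial state a = {[2] = 15217, [30431] = 5, [30432] = 8, elsewhere 8}, cnt = -2, v = 2, the precondition holds but the weakest precondition fails.
Answer: invalid


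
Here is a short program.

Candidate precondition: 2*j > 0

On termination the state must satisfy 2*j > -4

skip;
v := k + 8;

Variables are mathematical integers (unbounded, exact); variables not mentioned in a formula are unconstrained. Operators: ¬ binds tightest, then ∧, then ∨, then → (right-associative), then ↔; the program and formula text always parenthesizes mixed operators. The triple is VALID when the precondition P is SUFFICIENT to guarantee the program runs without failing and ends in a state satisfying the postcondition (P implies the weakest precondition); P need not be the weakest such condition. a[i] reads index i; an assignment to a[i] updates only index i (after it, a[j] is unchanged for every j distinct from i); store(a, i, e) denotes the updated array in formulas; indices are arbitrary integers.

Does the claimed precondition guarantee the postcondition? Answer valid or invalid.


Working backward. After the program, 2*j > -4 must hold.
Before v := k + 8: 2*j > -4
Before skip: 2*j > -4
The weakest precondition is 2*j > -4.
Check whether 2*j > 0 implies it.
Every state satisfying the precondition satisfies the weakest precondition: the implication holds.
Answer: valid


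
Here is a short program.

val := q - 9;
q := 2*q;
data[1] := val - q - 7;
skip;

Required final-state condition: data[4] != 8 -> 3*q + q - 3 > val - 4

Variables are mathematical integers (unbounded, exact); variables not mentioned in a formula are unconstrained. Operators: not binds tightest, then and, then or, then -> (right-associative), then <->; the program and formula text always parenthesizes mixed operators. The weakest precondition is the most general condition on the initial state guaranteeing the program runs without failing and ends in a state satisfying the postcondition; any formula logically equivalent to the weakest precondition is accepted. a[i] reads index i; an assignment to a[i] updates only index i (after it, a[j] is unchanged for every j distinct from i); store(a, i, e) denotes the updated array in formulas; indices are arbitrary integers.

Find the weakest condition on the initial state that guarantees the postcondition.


Working backward. After the program, the postcondition data[4] != 8 -> 3*q + q - 3 > val - 4 must hold; in canonical form it is data[4] != 8 -> 4*q > val - 1.
Before skip: data[4] != 8 -> 4*q > val - 1
Before data[1] := val - q - 7: data[4] != 8 -> 4*q > val - 1
Before q := 2*q: data[4] != 8 -> 8*q > val - 1
Before val := q - 9: data[4] != 8 -> 7*q > -10
Answer: WP = data[4] != 8 -> 7*q > -10


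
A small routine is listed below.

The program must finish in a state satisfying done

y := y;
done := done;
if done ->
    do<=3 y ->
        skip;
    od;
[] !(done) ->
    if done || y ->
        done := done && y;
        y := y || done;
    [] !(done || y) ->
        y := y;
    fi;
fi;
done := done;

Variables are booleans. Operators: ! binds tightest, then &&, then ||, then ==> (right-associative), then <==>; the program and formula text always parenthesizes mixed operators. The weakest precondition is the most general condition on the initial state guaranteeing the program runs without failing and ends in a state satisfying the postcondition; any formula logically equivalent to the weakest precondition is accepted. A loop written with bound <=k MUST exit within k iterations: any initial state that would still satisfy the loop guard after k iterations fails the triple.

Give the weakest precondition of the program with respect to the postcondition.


Working backward. After the program, done must hold.
Before done := done: done
Then branch requires (y ==> ((y ==> ((y ==> ((!y) && done)) && ((!y) ==> done))) && ((!y) ==> done))) && ((!y) ==> done); else branch requires ((done || y) ==> (done && y)) && ((!(done || y)) ==> done).
Before the if: (done ==> ((y ==> ((y ==> ((y ==> ((!y) && done)) && ((!y) ==> done))) && ((!y) ==> done))) && ((!y) ==> done))) && ((!done) ==> (((done || y) ==> (done && y)) && ((!(done || y)) ==> done)))
Before done := done: (done ==> ((y ==> ((y ==> ((y ==> ((!y) && done)) && ((!y) ==> done))) && ((!y) ==> done))) && ((!y) ==> done))) && ((!done) ==> (((done || y) ==> (done && y)) && ((!(done || y)) ==> done)))
Before y := y: (done ==> ((y ==> ((y ==> ((y ==> ((!y) && done)) && ((!y) ==> done))) && ((!y) ==> done))) && ((!y) ==> done))) && ((!done) ==> (((done || y) ==> (done && y)) && ((!(done || y)) ==> done)))
Answer: WP = (done ==> ((y ==> ((y ==> ((y ==> ((!y) && done)) && ((!y) ==> done))) && ((!y) ==> done))) && ((!y) ==> done))) && ((!done) ==> (((done || y) ==> (done && y)) && ((!(done || y)) ==> done)))


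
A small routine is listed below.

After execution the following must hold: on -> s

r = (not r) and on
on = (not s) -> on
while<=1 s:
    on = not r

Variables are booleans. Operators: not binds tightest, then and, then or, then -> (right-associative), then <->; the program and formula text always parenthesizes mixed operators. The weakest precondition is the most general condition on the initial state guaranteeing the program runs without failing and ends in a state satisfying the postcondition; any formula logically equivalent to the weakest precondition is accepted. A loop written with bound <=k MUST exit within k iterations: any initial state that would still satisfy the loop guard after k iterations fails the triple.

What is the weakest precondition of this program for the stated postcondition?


Working backward. After the program, on -> s must hold.
Before the loop (bound <=1), unroll the exhaustion recursion (WP_0 = exit-now case; WP_j = one more guarded iteration, up to j = 1):
  WP_0: (not s) and (on -> s)
  WP_1: (s -> ((not s) and ((not r) -> s))) and ((not s) -> (on -> s))
So before the loop: (s -> ((not s) and ((not r) -> s))) and ((not s) -> (on -> s))
Before on := (not s) -> on: (s -> ((not s) and ((not r) -> s))) and ((not s) -> (((not s) -> on) -> s))
Before r := (not r) and on: (s -> ((not s) and ((not ((not r) and on)) -> s))) and ((not s) -> (((not s) -> on) -> s))
Answer: WP = (s -> ((not s) and ((not ((not r) and on)) -> s))) and ((not s) -> (((not s) -> on) -> s))
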